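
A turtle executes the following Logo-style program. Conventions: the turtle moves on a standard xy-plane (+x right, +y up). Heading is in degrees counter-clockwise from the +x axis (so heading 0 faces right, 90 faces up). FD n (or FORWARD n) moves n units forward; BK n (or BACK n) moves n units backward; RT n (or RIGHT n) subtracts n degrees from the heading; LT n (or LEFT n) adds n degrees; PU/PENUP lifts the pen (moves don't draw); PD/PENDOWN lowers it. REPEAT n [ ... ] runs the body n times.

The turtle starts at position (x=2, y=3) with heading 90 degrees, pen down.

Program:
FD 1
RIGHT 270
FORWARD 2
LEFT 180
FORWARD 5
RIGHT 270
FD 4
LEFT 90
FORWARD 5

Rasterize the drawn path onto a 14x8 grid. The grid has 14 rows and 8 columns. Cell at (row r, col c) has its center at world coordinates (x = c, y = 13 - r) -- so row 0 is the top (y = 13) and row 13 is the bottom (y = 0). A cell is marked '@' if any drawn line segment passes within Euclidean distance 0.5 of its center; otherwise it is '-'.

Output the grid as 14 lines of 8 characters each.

Segment 0: (2,3) -> (2,4)
Segment 1: (2,4) -> (0,4)
Segment 2: (0,4) -> (5,4)
Segment 3: (5,4) -> (5,8)
Segment 4: (5,8) -> (-0,8)

Answer: --------
--------
--------
--------
--------
@@@@@@--
-----@--
-----@--
-----@--
@@@@@@--
--@-----
--------
--------
--------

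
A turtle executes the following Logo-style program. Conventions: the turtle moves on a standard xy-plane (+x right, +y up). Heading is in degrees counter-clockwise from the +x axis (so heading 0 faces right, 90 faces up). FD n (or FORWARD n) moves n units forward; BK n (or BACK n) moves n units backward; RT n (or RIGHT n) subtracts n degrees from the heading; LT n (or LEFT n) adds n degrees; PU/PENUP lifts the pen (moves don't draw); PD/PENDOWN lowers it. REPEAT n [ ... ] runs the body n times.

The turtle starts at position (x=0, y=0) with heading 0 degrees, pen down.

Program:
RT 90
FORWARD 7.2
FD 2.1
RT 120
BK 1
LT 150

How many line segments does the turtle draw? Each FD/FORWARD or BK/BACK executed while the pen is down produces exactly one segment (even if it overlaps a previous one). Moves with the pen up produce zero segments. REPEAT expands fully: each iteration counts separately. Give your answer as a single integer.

Answer: 3

Derivation:
Executing turtle program step by step:
Start: pos=(0,0), heading=0, pen down
RT 90: heading 0 -> 270
FD 7.2: (0,0) -> (0,-7.2) [heading=270, draw]
FD 2.1: (0,-7.2) -> (0,-9.3) [heading=270, draw]
RT 120: heading 270 -> 150
BK 1: (0,-9.3) -> (0.866,-9.8) [heading=150, draw]
LT 150: heading 150 -> 300
Final: pos=(0.866,-9.8), heading=300, 3 segment(s) drawn
Segments drawn: 3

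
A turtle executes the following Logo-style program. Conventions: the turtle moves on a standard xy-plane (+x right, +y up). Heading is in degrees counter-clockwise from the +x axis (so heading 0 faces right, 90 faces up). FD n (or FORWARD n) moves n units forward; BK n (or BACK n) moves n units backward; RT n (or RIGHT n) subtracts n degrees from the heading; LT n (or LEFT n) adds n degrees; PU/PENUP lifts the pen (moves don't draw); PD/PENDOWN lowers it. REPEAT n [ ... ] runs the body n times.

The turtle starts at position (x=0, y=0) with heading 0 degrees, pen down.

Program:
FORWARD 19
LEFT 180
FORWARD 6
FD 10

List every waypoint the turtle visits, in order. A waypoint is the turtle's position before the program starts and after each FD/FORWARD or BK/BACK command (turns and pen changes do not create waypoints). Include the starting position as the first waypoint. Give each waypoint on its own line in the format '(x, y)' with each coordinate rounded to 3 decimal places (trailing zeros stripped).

Answer: (0, 0)
(19, 0)
(13, 0)
(3, 0)

Derivation:
Executing turtle program step by step:
Start: pos=(0,0), heading=0, pen down
FD 19: (0,0) -> (19,0) [heading=0, draw]
LT 180: heading 0 -> 180
FD 6: (19,0) -> (13,0) [heading=180, draw]
FD 10: (13,0) -> (3,0) [heading=180, draw]
Final: pos=(3,0), heading=180, 3 segment(s) drawn
Waypoints (4 total):
(0, 0)
(19, 0)
(13, 0)
(3, 0)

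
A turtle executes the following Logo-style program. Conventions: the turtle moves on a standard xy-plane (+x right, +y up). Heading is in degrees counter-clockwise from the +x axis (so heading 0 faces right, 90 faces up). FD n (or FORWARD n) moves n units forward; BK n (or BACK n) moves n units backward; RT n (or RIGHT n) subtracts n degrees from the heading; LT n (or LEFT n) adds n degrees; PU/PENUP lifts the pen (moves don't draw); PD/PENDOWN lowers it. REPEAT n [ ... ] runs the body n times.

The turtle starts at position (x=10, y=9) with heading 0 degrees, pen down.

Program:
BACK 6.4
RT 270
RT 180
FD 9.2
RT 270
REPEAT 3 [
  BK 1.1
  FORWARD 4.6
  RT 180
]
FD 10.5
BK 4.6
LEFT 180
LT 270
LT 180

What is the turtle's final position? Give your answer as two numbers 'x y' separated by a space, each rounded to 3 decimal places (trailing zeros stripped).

Executing turtle program step by step:
Start: pos=(10,9), heading=0, pen down
BK 6.4: (10,9) -> (3.6,9) [heading=0, draw]
RT 270: heading 0 -> 90
RT 180: heading 90 -> 270
FD 9.2: (3.6,9) -> (3.6,-0.2) [heading=270, draw]
RT 270: heading 270 -> 0
REPEAT 3 [
  -- iteration 1/3 --
  BK 1.1: (3.6,-0.2) -> (2.5,-0.2) [heading=0, draw]
  FD 4.6: (2.5,-0.2) -> (7.1,-0.2) [heading=0, draw]
  RT 180: heading 0 -> 180
  -- iteration 2/3 --
  BK 1.1: (7.1,-0.2) -> (8.2,-0.2) [heading=180, draw]
  FD 4.6: (8.2,-0.2) -> (3.6,-0.2) [heading=180, draw]
  RT 180: heading 180 -> 0
  -- iteration 3/3 --
  BK 1.1: (3.6,-0.2) -> (2.5,-0.2) [heading=0, draw]
  FD 4.6: (2.5,-0.2) -> (7.1,-0.2) [heading=0, draw]
  RT 180: heading 0 -> 180
]
FD 10.5: (7.1,-0.2) -> (-3.4,-0.2) [heading=180, draw]
BK 4.6: (-3.4,-0.2) -> (1.2,-0.2) [heading=180, draw]
LT 180: heading 180 -> 0
LT 270: heading 0 -> 270
LT 180: heading 270 -> 90
Final: pos=(1.2,-0.2), heading=90, 10 segment(s) drawn

Answer: 1.2 -0.2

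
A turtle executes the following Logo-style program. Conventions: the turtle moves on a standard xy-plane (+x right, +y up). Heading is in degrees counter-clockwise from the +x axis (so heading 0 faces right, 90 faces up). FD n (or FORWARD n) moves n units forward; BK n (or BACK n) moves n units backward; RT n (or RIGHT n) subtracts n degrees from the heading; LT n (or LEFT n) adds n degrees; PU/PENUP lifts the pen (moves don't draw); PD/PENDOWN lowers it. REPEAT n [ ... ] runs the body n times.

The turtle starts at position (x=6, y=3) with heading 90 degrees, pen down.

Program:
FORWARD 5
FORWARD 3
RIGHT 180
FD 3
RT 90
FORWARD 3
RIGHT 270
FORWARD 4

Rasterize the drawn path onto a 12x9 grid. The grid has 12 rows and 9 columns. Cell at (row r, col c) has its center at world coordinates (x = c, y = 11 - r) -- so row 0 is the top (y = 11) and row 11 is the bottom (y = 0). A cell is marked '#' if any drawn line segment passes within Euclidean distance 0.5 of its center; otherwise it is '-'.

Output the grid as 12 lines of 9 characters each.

Segment 0: (6,3) -> (6,8)
Segment 1: (6,8) -> (6,11)
Segment 2: (6,11) -> (6,8)
Segment 3: (6,8) -> (3,8)
Segment 4: (3,8) -> (3,4)

Answer: ------#--
------#--
------#--
---####--
---#--#--
---#--#--
---#--#--
---#--#--
------#--
---------
---------
---------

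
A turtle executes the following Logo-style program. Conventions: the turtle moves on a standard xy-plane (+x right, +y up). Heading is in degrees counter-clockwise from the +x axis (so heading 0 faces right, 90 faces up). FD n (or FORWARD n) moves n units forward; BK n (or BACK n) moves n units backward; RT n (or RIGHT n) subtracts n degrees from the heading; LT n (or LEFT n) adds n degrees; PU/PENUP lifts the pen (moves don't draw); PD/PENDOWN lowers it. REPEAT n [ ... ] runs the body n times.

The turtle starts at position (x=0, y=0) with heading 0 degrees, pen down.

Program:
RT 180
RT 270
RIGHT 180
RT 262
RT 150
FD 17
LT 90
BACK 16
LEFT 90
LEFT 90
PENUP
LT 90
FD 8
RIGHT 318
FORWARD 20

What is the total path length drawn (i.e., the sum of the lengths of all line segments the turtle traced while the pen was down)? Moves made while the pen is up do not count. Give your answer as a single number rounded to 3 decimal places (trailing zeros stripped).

Executing turtle program step by step:
Start: pos=(0,0), heading=0, pen down
RT 180: heading 0 -> 180
RT 270: heading 180 -> 270
RT 180: heading 270 -> 90
RT 262: heading 90 -> 188
RT 150: heading 188 -> 38
FD 17: (0,0) -> (13.396,10.466) [heading=38, draw]
LT 90: heading 38 -> 128
BK 16: (13.396,10.466) -> (23.247,-2.142) [heading=128, draw]
LT 90: heading 128 -> 218
LT 90: heading 218 -> 308
PU: pen up
LT 90: heading 308 -> 38
FD 8: (23.247,-2.142) -> (29.551,2.783) [heading=38, move]
RT 318: heading 38 -> 80
FD 20: (29.551,2.783) -> (33.024,22.48) [heading=80, move]
Final: pos=(33.024,22.48), heading=80, 2 segment(s) drawn

Segment lengths:
  seg 1: (0,0) -> (13.396,10.466), length = 17
  seg 2: (13.396,10.466) -> (23.247,-2.142), length = 16
Total = 33

Answer: 33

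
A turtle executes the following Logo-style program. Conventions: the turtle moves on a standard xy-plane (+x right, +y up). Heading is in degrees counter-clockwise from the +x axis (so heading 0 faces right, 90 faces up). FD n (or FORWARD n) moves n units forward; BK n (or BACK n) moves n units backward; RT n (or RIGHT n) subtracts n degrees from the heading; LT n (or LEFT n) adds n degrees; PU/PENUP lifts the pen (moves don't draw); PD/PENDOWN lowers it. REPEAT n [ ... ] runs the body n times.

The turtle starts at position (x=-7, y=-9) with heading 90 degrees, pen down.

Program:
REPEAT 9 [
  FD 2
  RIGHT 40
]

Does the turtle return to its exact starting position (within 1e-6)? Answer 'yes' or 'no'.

Answer: yes

Derivation:
Executing turtle program step by step:
Start: pos=(-7,-9), heading=90, pen down
REPEAT 9 [
  -- iteration 1/9 --
  FD 2: (-7,-9) -> (-7,-7) [heading=90, draw]
  RT 40: heading 90 -> 50
  -- iteration 2/9 --
  FD 2: (-7,-7) -> (-5.714,-5.468) [heading=50, draw]
  RT 40: heading 50 -> 10
  -- iteration 3/9 --
  FD 2: (-5.714,-5.468) -> (-3.745,-5.121) [heading=10, draw]
  RT 40: heading 10 -> 330
  -- iteration 4/9 --
  FD 2: (-3.745,-5.121) -> (-2.013,-6.121) [heading=330, draw]
  RT 40: heading 330 -> 290
  -- iteration 5/9 --
  FD 2: (-2.013,-6.121) -> (-1.329,-8) [heading=290, draw]
  RT 40: heading 290 -> 250
  -- iteration 6/9 --
  FD 2: (-1.329,-8) -> (-2.013,-9.879) [heading=250, draw]
  RT 40: heading 250 -> 210
  -- iteration 7/9 --
  FD 2: (-2.013,-9.879) -> (-3.745,-10.879) [heading=210, draw]
  RT 40: heading 210 -> 170
  -- iteration 8/9 --
  FD 2: (-3.745,-10.879) -> (-5.714,-10.532) [heading=170, draw]
  RT 40: heading 170 -> 130
  -- iteration 9/9 --
  FD 2: (-5.714,-10.532) -> (-7,-9) [heading=130, draw]
  RT 40: heading 130 -> 90
]
Final: pos=(-7,-9), heading=90, 9 segment(s) drawn

Start position: (-7, -9)
Final position: (-7, -9)
Distance = 0; < 1e-6 -> CLOSED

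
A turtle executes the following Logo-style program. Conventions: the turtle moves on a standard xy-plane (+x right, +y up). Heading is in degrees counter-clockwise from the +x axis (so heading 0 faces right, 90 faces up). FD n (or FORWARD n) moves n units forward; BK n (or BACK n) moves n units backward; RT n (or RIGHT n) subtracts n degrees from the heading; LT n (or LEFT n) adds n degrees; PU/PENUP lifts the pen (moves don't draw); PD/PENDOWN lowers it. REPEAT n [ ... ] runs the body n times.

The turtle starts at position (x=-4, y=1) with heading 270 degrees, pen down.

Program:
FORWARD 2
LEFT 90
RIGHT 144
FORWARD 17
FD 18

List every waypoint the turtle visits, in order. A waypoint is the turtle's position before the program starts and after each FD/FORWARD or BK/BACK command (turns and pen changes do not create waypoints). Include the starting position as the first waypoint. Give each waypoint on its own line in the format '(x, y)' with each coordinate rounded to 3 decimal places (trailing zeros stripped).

Answer: (-4, 1)
(-4, -1)
(-17.753, -10.992)
(-32.316, -21.572)

Derivation:
Executing turtle program step by step:
Start: pos=(-4,1), heading=270, pen down
FD 2: (-4,1) -> (-4,-1) [heading=270, draw]
LT 90: heading 270 -> 0
RT 144: heading 0 -> 216
FD 17: (-4,-1) -> (-17.753,-10.992) [heading=216, draw]
FD 18: (-17.753,-10.992) -> (-32.316,-21.572) [heading=216, draw]
Final: pos=(-32.316,-21.572), heading=216, 3 segment(s) drawn
Waypoints (4 total):
(-4, 1)
(-4, -1)
(-17.753, -10.992)
(-32.316, -21.572)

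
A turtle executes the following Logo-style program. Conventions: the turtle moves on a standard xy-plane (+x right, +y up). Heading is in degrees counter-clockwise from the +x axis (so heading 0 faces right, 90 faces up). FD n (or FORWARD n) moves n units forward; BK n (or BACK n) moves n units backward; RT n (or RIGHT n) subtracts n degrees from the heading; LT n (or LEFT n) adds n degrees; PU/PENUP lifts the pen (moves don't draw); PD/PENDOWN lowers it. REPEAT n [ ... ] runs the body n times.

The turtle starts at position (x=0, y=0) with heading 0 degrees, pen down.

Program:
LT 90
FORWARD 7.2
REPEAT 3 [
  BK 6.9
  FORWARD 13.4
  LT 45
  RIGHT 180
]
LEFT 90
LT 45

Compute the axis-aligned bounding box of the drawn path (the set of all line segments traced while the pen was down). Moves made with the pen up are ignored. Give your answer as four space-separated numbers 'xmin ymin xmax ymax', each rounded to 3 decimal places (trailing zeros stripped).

Answer: -4.879 0 11.496 18.579

Derivation:
Executing turtle program step by step:
Start: pos=(0,0), heading=0, pen down
LT 90: heading 0 -> 90
FD 7.2: (0,0) -> (0,7.2) [heading=90, draw]
REPEAT 3 [
  -- iteration 1/3 --
  BK 6.9: (0,7.2) -> (0,0.3) [heading=90, draw]
  FD 13.4: (0,0.3) -> (0,13.7) [heading=90, draw]
  LT 45: heading 90 -> 135
  RT 180: heading 135 -> 315
  -- iteration 2/3 --
  BK 6.9: (0,13.7) -> (-4.879,18.579) [heading=315, draw]
  FD 13.4: (-4.879,18.579) -> (4.596,9.104) [heading=315, draw]
  LT 45: heading 315 -> 0
  RT 180: heading 0 -> 180
  -- iteration 3/3 --
  BK 6.9: (4.596,9.104) -> (11.496,9.104) [heading=180, draw]
  FD 13.4: (11.496,9.104) -> (-1.904,9.104) [heading=180, draw]
  LT 45: heading 180 -> 225
  RT 180: heading 225 -> 45
]
LT 90: heading 45 -> 135
LT 45: heading 135 -> 180
Final: pos=(-1.904,9.104), heading=180, 7 segment(s) drawn

Segment endpoints: x in {-4.879, -1.904, 0, 0, 0, 0, 4.596, 11.496}, y in {0, 0.3, 7.2, 9.104, 9.104, 13.7, 18.579}
xmin=-4.879, ymin=0, xmax=11.496, ymax=18.579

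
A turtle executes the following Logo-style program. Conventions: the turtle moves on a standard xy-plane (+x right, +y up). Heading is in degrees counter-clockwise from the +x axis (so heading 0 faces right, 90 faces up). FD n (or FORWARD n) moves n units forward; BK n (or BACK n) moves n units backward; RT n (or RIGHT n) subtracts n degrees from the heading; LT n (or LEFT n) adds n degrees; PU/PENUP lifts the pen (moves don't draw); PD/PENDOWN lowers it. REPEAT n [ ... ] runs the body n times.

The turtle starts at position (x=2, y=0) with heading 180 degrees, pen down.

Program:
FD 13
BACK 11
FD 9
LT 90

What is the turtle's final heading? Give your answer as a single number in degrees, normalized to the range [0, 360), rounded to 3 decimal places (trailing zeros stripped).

Executing turtle program step by step:
Start: pos=(2,0), heading=180, pen down
FD 13: (2,0) -> (-11,0) [heading=180, draw]
BK 11: (-11,0) -> (0,0) [heading=180, draw]
FD 9: (0,0) -> (-9,0) [heading=180, draw]
LT 90: heading 180 -> 270
Final: pos=(-9,0), heading=270, 3 segment(s) drawn

Answer: 270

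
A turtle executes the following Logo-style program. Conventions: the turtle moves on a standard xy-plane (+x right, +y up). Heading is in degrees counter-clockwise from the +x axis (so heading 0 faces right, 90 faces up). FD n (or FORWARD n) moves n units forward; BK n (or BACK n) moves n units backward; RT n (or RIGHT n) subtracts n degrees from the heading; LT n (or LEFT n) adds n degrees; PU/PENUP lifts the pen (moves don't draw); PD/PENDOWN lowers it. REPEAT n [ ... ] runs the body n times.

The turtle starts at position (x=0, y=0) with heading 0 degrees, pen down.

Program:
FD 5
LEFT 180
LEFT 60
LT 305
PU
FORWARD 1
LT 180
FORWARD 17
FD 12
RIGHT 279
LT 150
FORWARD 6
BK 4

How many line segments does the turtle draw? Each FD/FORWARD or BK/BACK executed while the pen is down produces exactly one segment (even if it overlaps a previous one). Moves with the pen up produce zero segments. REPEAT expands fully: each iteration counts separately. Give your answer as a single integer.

Executing turtle program step by step:
Start: pos=(0,0), heading=0, pen down
FD 5: (0,0) -> (5,0) [heading=0, draw]
LT 180: heading 0 -> 180
LT 60: heading 180 -> 240
LT 305: heading 240 -> 185
PU: pen up
FD 1: (5,0) -> (4.004,-0.087) [heading=185, move]
LT 180: heading 185 -> 5
FD 17: (4.004,-0.087) -> (20.939,1.394) [heading=5, move]
FD 12: (20.939,1.394) -> (32.893,2.44) [heading=5, move]
RT 279: heading 5 -> 86
LT 150: heading 86 -> 236
FD 6: (32.893,2.44) -> (29.538,-2.534) [heading=236, move]
BK 4: (29.538,-2.534) -> (31.775,0.782) [heading=236, move]
Final: pos=(31.775,0.782), heading=236, 1 segment(s) drawn
Segments drawn: 1

Answer: 1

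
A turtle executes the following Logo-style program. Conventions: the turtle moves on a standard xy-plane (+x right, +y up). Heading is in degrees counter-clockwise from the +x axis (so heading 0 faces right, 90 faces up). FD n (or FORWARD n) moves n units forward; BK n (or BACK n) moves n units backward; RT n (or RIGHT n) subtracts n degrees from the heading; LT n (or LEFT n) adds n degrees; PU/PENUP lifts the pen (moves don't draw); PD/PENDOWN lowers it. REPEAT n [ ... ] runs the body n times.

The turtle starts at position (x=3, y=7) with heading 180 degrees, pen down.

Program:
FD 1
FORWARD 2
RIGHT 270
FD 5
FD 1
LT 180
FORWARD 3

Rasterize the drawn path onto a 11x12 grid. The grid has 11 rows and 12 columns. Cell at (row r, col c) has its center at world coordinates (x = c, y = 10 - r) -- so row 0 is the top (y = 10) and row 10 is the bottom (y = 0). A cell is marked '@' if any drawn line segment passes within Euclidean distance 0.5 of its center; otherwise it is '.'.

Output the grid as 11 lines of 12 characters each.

Segment 0: (3,7) -> (2,7)
Segment 1: (2,7) -> (0,7)
Segment 2: (0,7) -> (0,2)
Segment 3: (0,2) -> (0,1)
Segment 4: (0,1) -> (0,4)

Answer: ............
............
............
@@@@........
@...........
@...........
@...........
@...........
@...........
@...........
............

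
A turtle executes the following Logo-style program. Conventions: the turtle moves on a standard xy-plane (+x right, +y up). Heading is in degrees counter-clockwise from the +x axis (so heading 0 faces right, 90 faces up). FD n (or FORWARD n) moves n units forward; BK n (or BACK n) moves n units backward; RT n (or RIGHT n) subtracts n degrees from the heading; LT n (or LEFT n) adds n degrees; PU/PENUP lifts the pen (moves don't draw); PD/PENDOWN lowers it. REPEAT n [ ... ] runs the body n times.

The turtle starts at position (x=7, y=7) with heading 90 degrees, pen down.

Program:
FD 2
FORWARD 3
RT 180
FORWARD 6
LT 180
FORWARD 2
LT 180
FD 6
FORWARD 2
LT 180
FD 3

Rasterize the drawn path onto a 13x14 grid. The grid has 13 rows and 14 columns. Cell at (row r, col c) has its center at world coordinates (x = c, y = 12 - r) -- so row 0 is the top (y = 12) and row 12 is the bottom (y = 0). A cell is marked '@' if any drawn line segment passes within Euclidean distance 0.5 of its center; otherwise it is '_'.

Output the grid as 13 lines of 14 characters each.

Segment 0: (7,7) -> (7,9)
Segment 1: (7,9) -> (7,12)
Segment 2: (7,12) -> (7,6)
Segment 3: (7,6) -> (7,8)
Segment 4: (7,8) -> (7,2)
Segment 5: (7,2) -> (7,0)
Segment 6: (7,0) -> (7,3)

Answer: _______@______
_______@______
_______@______
_______@______
_______@______
_______@______
_______@______
_______@______
_______@______
_______@______
_______@______
_______@______
_______@______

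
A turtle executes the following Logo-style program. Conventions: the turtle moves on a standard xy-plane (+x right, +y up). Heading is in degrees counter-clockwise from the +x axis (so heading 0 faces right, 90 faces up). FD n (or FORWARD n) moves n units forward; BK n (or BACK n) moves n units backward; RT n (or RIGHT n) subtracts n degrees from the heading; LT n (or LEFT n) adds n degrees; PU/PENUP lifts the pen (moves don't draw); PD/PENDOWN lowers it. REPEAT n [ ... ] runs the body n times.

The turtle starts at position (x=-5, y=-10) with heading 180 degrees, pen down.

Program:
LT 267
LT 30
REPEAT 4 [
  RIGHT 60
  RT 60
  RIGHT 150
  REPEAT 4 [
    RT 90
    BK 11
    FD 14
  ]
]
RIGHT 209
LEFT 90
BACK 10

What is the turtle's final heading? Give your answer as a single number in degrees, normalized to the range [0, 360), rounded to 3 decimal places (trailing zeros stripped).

Answer: 358

Derivation:
Executing turtle program step by step:
Start: pos=(-5,-10), heading=180, pen down
LT 267: heading 180 -> 87
LT 30: heading 87 -> 117
REPEAT 4 [
  -- iteration 1/4 --
  RT 60: heading 117 -> 57
  RT 60: heading 57 -> 357
  RT 150: heading 357 -> 207
  REPEAT 4 [
    -- iteration 1/4 --
    RT 90: heading 207 -> 117
    BK 11: (-5,-10) -> (-0.006,-19.801) [heading=117, draw]
    FD 14: (-0.006,-19.801) -> (-6.362,-7.327) [heading=117, draw]
    -- iteration 2/4 --
    RT 90: heading 117 -> 27
    BK 11: (-6.362,-7.327) -> (-16.163,-12.321) [heading=27, draw]
    FD 14: (-16.163,-12.321) -> (-3.689,-5.965) [heading=27, draw]
    -- iteration 3/4 --
    RT 90: heading 27 -> 297
    BK 11: (-3.689,-5.965) -> (-8.683,3.836) [heading=297, draw]
    FD 14: (-8.683,3.836) -> (-2.327,-8.638) [heading=297, draw]
    -- iteration 4/4 --
    RT 90: heading 297 -> 207
    BK 11: (-2.327,-8.638) -> (7.474,-3.644) [heading=207, draw]
    FD 14: (7.474,-3.644) -> (-5,-10) [heading=207, draw]
  ]
  -- iteration 2/4 --
  RT 60: heading 207 -> 147
  RT 60: heading 147 -> 87
  RT 150: heading 87 -> 297
  REPEAT 4 [
    -- iteration 1/4 --
    RT 90: heading 297 -> 207
    BK 11: (-5,-10) -> (4.801,-5.006) [heading=207, draw]
    FD 14: (4.801,-5.006) -> (-7.673,-11.362) [heading=207, draw]
    -- iteration 2/4 --
    RT 90: heading 207 -> 117
    BK 11: (-7.673,-11.362) -> (-2.679,-21.163) [heading=117, draw]
    FD 14: (-2.679,-21.163) -> (-9.035,-8.689) [heading=117, draw]
    -- iteration 3/4 --
    RT 90: heading 117 -> 27
    BK 11: (-9.035,-8.689) -> (-18.836,-13.683) [heading=27, draw]
    FD 14: (-18.836,-13.683) -> (-6.362,-7.327) [heading=27, draw]
    -- iteration 4/4 --
    RT 90: heading 27 -> 297
    BK 11: (-6.362,-7.327) -> (-11.356,2.474) [heading=297, draw]
    FD 14: (-11.356,2.474) -> (-5,-10) [heading=297, draw]
  ]
  -- iteration 3/4 --
  RT 60: heading 297 -> 237
  RT 60: heading 237 -> 177
  RT 150: heading 177 -> 27
  REPEAT 4 [
    -- iteration 1/4 --
    RT 90: heading 27 -> 297
    BK 11: (-5,-10) -> (-9.994,-0.199) [heading=297, draw]
    FD 14: (-9.994,-0.199) -> (-3.638,-12.673) [heading=297, draw]
    -- iteration 2/4 --
    RT 90: heading 297 -> 207
    BK 11: (-3.638,-12.673) -> (6.163,-7.679) [heading=207, draw]
    FD 14: (6.163,-7.679) -> (-6.311,-14.035) [heading=207, draw]
    -- iteration 3/4 --
    RT 90: heading 207 -> 117
    BK 11: (-6.311,-14.035) -> (-1.317,-23.836) [heading=117, draw]
    FD 14: (-1.317,-23.836) -> (-7.673,-11.362) [heading=117, draw]
    -- iteration 4/4 --
    RT 90: heading 117 -> 27
    BK 11: (-7.673,-11.362) -> (-17.474,-16.356) [heading=27, draw]
    FD 14: (-17.474,-16.356) -> (-5,-10) [heading=27, draw]
  ]
  -- iteration 4/4 --
  RT 60: heading 27 -> 327
  RT 60: heading 327 -> 267
  RT 150: heading 267 -> 117
  REPEAT 4 [
    -- iteration 1/4 --
    RT 90: heading 117 -> 27
    BK 11: (-5,-10) -> (-14.801,-14.994) [heading=27, draw]
    FD 14: (-14.801,-14.994) -> (-2.327,-8.638) [heading=27, draw]
    -- iteration 2/4 --
    RT 90: heading 27 -> 297
    BK 11: (-2.327,-8.638) -> (-7.321,1.163) [heading=297, draw]
    FD 14: (-7.321,1.163) -> (-0.965,-11.311) [heading=297, draw]
    -- iteration 3/4 --
    RT 90: heading 297 -> 207
    BK 11: (-0.965,-11.311) -> (8.836,-6.317) [heading=207, draw]
    FD 14: (8.836,-6.317) -> (-3.638,-12.673) [heading=207, draw]
    -- iteration 4/4 --
    RT 90: heading 207 -> 117
    BK 11: (-3.638,-12.673) -> (1.356,-22.474) [heading=117, draw]
    FD 14: (1.356,-22.474) -> (-5,-10) [heading=117, draw]
  ]
]
RT 209: heading 117 -> 268
LT 90: heading 268 -> 358
BK 10: (-5,-10) -> (-14.994,-9.651) [heading=358, draw]
Final: pos=(-14.994,-9.651), heading=358, 33 segment(s) drawn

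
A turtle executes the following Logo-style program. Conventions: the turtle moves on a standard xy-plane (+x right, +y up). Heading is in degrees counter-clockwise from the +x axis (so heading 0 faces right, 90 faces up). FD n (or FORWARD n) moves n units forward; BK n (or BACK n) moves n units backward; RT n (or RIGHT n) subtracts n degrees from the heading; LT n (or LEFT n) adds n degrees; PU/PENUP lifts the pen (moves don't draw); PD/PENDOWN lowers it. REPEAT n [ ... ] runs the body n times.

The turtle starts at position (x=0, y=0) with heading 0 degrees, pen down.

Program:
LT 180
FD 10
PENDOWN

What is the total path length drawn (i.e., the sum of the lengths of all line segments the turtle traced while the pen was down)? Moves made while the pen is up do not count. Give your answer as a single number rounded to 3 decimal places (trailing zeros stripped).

Executing turtle program step by step:
Start: pos=(0,0), heading=0, pen down
LT 180: heading 0 -> 180
FD 10: (0,0) -> (-10,0) [heading=180, draw]
PD: pen down
Final: pos=(-10,0), heading=180, 1 segment(s) drawn

Segment lengths:
  seg 1: (0,0) -> (-10,0), length = 10
Total = 10

Answer: 10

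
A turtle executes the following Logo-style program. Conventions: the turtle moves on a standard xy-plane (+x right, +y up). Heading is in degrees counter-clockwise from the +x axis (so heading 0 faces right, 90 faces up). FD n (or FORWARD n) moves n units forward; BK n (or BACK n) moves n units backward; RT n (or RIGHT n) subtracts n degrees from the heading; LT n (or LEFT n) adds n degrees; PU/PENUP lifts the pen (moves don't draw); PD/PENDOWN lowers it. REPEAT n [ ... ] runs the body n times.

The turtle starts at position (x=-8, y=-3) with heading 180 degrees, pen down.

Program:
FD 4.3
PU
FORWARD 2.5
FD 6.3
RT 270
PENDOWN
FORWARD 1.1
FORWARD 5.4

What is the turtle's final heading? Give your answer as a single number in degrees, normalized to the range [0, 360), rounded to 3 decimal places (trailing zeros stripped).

Answer: 270

Derivation:
Executing turtle program step by step:
Start: pos=(-8,-3), heading=180, pen down
FD 4.3: (-8,-3) -> (-12.3,-3) [heading=180, draw]
PU: pen up
FD 2.5: (-12.3,-3) -> (-14.8,-3) [heading=180, move]
FD 6.3: (-14.8,-3) -> (-21.1,-3) [heading=180, move]
RT 270: heading 180 -> 270
PD: pen down
FD 1.1: (-21.1,-3) -> (-21.1,-4.1) [heading=270, draw]
FD 5.4: (-21.1,-4.1) -> (-21.1,-9.5) [heading=270, draw]
Final: pos=(-21.1,-9.5), heading=270, 3 segment(s) drawn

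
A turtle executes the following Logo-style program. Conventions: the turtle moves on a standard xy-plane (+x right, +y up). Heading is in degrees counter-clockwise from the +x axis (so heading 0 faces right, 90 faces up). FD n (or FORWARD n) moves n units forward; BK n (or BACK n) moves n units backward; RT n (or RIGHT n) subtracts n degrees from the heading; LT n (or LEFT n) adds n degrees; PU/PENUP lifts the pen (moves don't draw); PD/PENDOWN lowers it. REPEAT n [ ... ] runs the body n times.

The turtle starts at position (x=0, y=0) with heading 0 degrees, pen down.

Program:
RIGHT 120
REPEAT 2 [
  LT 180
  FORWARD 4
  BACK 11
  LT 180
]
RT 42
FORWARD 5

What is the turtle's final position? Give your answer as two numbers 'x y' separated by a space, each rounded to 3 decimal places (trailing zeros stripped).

Answer: -11.755 -13.669

Derivation:
Executing turtle program step by step:
Start: pos=(0,0), heading=0, pen down
RT 120: heading 0 -> 240
REPEAT 2 [
  -- iteration 1/2 --
  LT 180: heading 240 -> 60
  FD 4: (0,0) -> (2,3.464) [heading=60, draw]
  BK 11: (2,3.464) -> (-3.5,-6.062) [heading=60, draw]
  LT 180: heading 60 -> 240
  -- iteration 2/2 --
  LT 180: heading 240 -> 60
  FD 4: (-3.5,-6.062) -> (-1.5,-2.598) [heading=60, draw]
  BK 11: (-1.5,-2.598) -> (-7,-12.124) [heading=60, draw]
  LT 180: heading 60 -> 240
]
RT 42: heading 240 -> 198
FD 5: (-7,-12.124) -> (-11.755,-13.669) [heading=198, draw]
Final: pos=(-11.755,-13.669), heading=198, 5 segment(s) drawn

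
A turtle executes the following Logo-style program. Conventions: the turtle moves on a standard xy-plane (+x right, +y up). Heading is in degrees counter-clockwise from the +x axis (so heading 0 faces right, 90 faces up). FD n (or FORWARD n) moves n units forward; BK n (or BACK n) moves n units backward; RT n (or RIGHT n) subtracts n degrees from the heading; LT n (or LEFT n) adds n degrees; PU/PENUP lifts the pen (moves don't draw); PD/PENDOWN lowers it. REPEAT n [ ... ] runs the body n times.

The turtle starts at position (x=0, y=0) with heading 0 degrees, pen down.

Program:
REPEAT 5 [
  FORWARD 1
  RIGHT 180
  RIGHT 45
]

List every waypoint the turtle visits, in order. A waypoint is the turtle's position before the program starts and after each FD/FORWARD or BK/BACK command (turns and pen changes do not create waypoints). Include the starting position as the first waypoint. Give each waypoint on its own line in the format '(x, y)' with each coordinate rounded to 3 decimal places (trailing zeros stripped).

Executing turtle program step by step:
Start: pos=(0,0), heading=0, pen down
REPEAT 5 [
  -- iteration 1/5 --
  FD 1: (0,0) -> (1,0) [heading=0, draw]
  RT 180: heading 0 -> 180
  RT 45: heading 180 -> 135
  -- iteration 2/5 --
  FD 1: (1,0) -> (0.293,0.707) [heading=135, draw]
  RT 180: heading 135 -> 315
  RT 45: heading 315 -> 270
  -- iteration 3/5 --
  FD 1: (0.293,0.707) -> (0.293,-0.293) [heading=270, draw]
  RT 180: heading 270 -> 90
  RT 45: heading 90 -> 45
  -- iteration 4/5 --
  FD 1: (0.293,-0.293) -> (1,0.414) [heading=45, draw]
  RT 180: heading 45 -> 225
  RT 45: heading 225 -> 180
  -- iteration 5/5 --
  FD 1: (1,0.414) -> (0,0.414) [heading=180, draw]
  RT 180: heading 180 -> 0
  RT 45: heading 0 -> 315
]
Final: pos=(0,0.414), heading=315, 5 segment(s) drawn
Waypoints (6 total):
(0, 0)
(1, 0)
(0.293, 0.707)
(0.293, -0.293)
(1, 0.414)
(0, 0.414)

Answer: (0, 0)
(1, 0)
(0.293, 0.707)
(0.293, -0.293)
(1, 0.414)
(0, 0.414)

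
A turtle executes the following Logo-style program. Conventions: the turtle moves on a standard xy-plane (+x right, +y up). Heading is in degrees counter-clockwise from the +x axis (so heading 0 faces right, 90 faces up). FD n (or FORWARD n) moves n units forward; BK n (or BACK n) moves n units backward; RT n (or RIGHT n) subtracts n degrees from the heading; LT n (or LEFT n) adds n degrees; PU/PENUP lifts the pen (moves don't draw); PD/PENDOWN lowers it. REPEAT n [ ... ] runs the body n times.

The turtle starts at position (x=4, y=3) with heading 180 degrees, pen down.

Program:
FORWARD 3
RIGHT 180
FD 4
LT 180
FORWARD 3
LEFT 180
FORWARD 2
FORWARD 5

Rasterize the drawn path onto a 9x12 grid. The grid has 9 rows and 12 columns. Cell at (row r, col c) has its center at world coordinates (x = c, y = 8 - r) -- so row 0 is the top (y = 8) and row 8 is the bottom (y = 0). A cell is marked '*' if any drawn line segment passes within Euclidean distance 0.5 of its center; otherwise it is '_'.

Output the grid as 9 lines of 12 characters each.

Segment 0: (4,3) -> (1,3)
Segment 1: (1,3) -> (5,3)
Segment 2: (5,3) -> (2,3)
Segment 3: (2,3) -> (4,3)
Segment 4: (4,3) -> (9,3)

Answer: ____________
____________
____________
____________
____________
_*********__
____________
____________
____________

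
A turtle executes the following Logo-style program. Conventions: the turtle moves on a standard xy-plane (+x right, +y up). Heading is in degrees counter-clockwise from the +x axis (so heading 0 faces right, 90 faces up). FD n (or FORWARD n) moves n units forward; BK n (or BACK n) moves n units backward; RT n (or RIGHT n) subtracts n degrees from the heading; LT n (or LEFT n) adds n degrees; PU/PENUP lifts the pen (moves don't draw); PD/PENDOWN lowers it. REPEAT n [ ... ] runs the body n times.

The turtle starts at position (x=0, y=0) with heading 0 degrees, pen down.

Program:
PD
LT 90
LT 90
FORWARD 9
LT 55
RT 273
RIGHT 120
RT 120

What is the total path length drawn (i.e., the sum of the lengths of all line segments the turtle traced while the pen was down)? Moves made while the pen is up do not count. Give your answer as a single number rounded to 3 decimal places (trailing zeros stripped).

Answer: 9

Derivation:
Executing turtle program step by step:
Start: pos=(0,0), heading=0, pen down
PD: pen down
LT 90: heading 0 -> 90
LT 90: heading 90 -> 180
FD 9: (0,0) -> (-9,0) [heading=180, draw]
LT 55: heading 180 -> 235
RT 273: heading 235 -> 322
RT 120: heading 322 -> 202
RT 120: heading 202 -> 82
Final: pos=(-9,0), heading=82, 1 segment(s) drawn

Segment lengths:
  seg 1: (0,0) -> (-9,0), length = 9
Total = 9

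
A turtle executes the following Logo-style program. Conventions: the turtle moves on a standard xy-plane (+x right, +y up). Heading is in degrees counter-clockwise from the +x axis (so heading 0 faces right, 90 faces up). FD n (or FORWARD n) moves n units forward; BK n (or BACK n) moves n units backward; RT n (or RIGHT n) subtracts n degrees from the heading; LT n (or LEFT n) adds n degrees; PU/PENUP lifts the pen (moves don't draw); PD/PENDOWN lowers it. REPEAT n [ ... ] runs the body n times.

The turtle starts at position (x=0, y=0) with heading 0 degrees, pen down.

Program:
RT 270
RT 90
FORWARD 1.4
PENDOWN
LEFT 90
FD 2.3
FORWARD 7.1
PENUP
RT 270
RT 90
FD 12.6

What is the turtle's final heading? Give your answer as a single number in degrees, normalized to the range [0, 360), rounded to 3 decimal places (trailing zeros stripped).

Executing turtle program step by step:
Start: pos=(0,0), heading=0, pen down
RT 270: heading 0 -> 90
RT 90: heading 90 -> 0
FD 1.4: (0,0) -> (1.4,0) [heading=0, draw]
PD: pen down
LT 90: heading 0 -> 90
FD 2.3: (1.4,0) -> (1.4,2.3) [heading=90, draw]
FD 7.1: (1.4,2.3) -> (1.4,9.4) [heading=90, draw]
PU: pen up
RT 270: heading 90 -> 180
RT 90: heading 180 -> 90
FD 12.6: (1.4,9.4) -> (1.4,22) [heading=90, move]
Final: pos=(1.4,22), heading=90, 3 segment(s) drawn

Answer: 90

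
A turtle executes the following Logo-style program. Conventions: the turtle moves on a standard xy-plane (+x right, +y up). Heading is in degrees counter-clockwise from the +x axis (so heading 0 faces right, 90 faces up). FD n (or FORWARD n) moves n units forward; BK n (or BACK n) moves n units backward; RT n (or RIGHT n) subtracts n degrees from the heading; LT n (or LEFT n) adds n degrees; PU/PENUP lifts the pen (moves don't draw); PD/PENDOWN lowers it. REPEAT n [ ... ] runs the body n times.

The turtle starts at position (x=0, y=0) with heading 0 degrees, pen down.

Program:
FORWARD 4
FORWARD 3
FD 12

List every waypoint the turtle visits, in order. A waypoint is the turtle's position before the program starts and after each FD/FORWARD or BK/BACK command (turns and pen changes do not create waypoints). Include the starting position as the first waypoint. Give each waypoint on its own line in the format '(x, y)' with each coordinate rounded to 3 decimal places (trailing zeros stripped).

Executing turtle program step by step:
Start: pos=(0,0), heading=0, pen down
FD 4: (0,0) -> (4,0) [heading=0, draw]
FD 3: (4,0) -> (7,0) [heading=0, draw]
FD 12: (7,0) -> (19,0) [heading=0, draw]
Final: pos=(19,0), heading=0, 3 segment(s) drawn
Waypoints (4 total):
(0, 0)
(4, 0)
(7, 0)
(19, 0)

Answer: (0, 0)
(4, 0)
(7, 0)
(19, 0)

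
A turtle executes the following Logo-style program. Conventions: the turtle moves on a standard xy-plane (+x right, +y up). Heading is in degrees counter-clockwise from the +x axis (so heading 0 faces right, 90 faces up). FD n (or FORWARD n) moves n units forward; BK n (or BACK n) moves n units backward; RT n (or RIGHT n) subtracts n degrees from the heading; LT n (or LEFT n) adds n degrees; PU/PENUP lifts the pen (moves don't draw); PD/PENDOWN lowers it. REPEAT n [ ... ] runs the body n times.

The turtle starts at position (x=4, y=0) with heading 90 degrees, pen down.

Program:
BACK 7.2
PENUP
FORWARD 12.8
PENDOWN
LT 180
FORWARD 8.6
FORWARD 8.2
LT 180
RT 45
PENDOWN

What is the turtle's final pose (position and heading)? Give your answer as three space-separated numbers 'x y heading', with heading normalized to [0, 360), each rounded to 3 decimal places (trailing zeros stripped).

Executing turtle program step by step:
Start: pos=(4,0), heading=90, pen down
BK 7.2: (4,0) -> (4,-7.2) [heading=90, draw]
PU: pen up
FD 12.8: (4,-7.2) -> (4,5.6) [heading=90, move]
PD: pen down
LT 180: heading 90 -> 270
FD 8.6: (4,5.6) -> (4,-3) [heading=270, draw]
FD 8.2: (4,-3) -> (4,-11.2) [heading=270, draw]
LT 180: heading 270 -> 90
RT 45: heading 90 -> 45
PD: pen down
Final: pos=(4,-11.2), heading=45, 3 segment(s) drawn

Answer: 4 -11.2 45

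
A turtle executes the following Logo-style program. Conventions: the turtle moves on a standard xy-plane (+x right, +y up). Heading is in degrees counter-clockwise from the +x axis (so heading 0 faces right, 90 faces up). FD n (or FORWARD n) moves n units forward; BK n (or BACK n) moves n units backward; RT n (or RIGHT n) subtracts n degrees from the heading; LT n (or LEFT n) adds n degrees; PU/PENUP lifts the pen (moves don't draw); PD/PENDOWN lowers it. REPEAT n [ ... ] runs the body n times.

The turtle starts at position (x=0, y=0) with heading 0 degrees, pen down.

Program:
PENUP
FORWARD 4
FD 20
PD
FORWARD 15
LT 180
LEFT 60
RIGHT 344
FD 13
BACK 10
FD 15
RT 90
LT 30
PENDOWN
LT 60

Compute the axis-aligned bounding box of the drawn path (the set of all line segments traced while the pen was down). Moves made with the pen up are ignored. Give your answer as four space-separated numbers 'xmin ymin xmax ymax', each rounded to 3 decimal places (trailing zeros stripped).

Executing turtle program step by step:
Start: pos=(0,0), heading=0, pen down
PU: pen up
FD 4: (0,0) -> (4,0) [heading=0, move]
FD 20: (4,0) -> (24,0) [heading=0, move]
PD: pen down
FD 15: (24,0) -> (39,0) [heading=0, draw]
LT 180: heading 0 -> 180
LT 60: heading 180 -> 240
RT 344: heading 240 -> 256
FD 13: (39,0) -> (35.855,-12.614) [heading=256, draw]
BK 10: (35.855,-12.614) -> (38.274,-2.911) [heading=256, draw]
FD 15: (38.274,-2.911) -> (34.645,-17.465) [heading=256, draw]
RT 90: heading 256 -> 166
LT 30: heading 166 -> 196
PD: pen down
LT 60: heading 196 -> 256
Final: pos=(34.645,-17.465), heading=256, 4 segment(s) drawn

Segment endpoints: x in {24, 34.645, 35.855, 38.274, 39}, y in {-17.465, -12.614, -2.911, 0}
xmin=24, ymin=-17.465, xmax=39, ymax=0

Answer: 24 -17.465 39 0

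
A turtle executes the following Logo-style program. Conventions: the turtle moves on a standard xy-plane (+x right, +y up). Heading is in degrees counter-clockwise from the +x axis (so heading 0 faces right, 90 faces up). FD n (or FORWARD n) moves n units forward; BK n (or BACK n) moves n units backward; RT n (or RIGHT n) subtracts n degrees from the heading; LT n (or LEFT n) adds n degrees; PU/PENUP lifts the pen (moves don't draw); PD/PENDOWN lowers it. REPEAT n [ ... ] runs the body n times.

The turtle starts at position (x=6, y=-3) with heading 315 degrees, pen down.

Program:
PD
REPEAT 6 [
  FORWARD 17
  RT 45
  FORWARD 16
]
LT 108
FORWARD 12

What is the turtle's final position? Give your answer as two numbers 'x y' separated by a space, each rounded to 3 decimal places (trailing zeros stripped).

Answer: -61.027 1.741

Derivation:
Executing turtle program step by step:
Start: pos=(6,-3), heading=315, pen down
PD: pen down
REPEAT 6 [
  -- iteration 1/6 --
  FD 17: (6,-3) -> (18.021,-15.021) [heading=315, draw]
  RT 45: heading 315 -> 270
  FD 16: (18.021,-15.021) -> (18.021,-31.021) [heading=270, draw]
  -- iteration 2/6 --
  FD 17: (18.021,-31.021) -> (18.021,-48.021) [heading=270, draw]
  RT 45: heading 270 -> 225
  FD 16: (18.021,-48.021) -> (6.707,-59.335) [heading=225, draw]
  -- iteration 3/6 --
  FD 17: (6.707,-59.335) -> (-5.314,-71.355) [heading=225, draw]
  RT 45: heading 225 -> 180
  FD 16: (-5.314,-71.355) -> (-21.314,-71.355) [heading=180, draw]
  -- iteration 4/6 --
  FD 17: (-21.314,-71.355) -> (-38.314,-71.355) [heading=180, draw]
  RT 45: heading 180 -> 135
  FD 16: (-38.314,-71.355) -> (-49.627,-60.042) [heading=135, draw]
  -- iteration 5/6 --
  FD 17: (-49.627,-60.042) -> (-61.648,-48.021) [heading=135, draw]
  RT 45: heading 135 -> 90
  FD 16: (-61.648,-48.021) -> (-61.648,-32.021) [heading=90, draw]
  -- iteration 6/6 --
  FD 17: (-61.648,-32.021) -> (-61.648,-15.021) [heading=90, draw]
  RT 45: heading 90 -> 45
  FD 16: (-61.648,-15.021) -> (-50.335,-3.707) [heading=45, draw]
]
LT 108: heading 45 -> 153
FD 12: (-50.335,-3.707) -> (-61.027,1.741) [heading=153, draw]
Final: pos=(-61.027,1.741), heading=153, 13 segment(s) drawn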